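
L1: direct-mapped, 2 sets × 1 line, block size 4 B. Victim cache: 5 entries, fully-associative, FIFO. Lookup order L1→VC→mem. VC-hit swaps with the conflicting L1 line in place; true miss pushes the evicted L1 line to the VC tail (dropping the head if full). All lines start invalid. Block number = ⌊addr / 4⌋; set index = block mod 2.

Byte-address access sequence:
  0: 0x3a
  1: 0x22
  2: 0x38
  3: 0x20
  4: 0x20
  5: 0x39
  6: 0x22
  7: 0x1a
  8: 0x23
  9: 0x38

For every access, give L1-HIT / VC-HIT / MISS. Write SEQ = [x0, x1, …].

SEQ = [MISS, MISS, VC-HIT, VC-HIT, L1-HIT, VC-HIT, VC-HIT, MISS, VC-HIT, VC-HIT]

0: 0x3a (blk 14, set 0) → MISS  vc=[]
1: 0x22 (blk 8, set 0) → MISS  vc=[14]
2: 0x38 (blk 14, set 0) → VC-HIT  vc=[8]
3: 0x20 (blk 8, set 0) → VC-HIT  vc=[14]
4: 0x20 (blk 8, set 0) → L1-HIT  vc=[14]
5: 0x39 (blk 14, set 0) → VC-HIT  vc=[8]
6: 0x22 (blk 8, set 0) → VC-HIT  vc=[14]
7: 0x1a (blk 6, set 0) → MISS  vc=[14, 8]
8: 0x23 (blk 8, set 0) → VC-HIT  vc=[14, 6]
9: 0x38 (blk 14, set 0) → VC-HIT  vc=[8, 6]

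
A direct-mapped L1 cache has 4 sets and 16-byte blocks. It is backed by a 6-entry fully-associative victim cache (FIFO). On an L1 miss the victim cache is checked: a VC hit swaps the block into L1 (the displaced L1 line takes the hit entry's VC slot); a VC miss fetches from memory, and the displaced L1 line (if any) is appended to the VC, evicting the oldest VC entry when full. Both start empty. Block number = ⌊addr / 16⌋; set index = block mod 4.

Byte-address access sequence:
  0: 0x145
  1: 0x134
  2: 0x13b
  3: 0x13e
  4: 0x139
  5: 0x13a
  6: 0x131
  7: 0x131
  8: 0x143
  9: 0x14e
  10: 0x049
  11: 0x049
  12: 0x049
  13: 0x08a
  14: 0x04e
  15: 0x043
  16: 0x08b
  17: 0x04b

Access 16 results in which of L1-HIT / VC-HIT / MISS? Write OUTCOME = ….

#0 0x145→b20/s0 MISS; vc=[]
#1 0x134→b19/s3 MISS; vc=[]
#2 0x13b→b19/s3 L1-HIT; vc=[]
#3 0x13e→b19/s3 L1-HIT; vc=[]
#4 0x139→b19/s3 L1-HIT; vc=[]
#5 0x13a→b19/s3 L1-HIT; vc=[]
#6 0x131→b19/s3 L1-HIT; vc=[]
#7 0x131→b19/s3 L1-HIT; vc=[]
#8 0x143→b20/s0 L1-HIT; vc=[]
#9 0x14e→b20/s0 L1-HIT; vc=[]
#10 0x49→b4/s0 MISS; vc=[20]
#11 0x49→b4/s0 L1-HIT; vc=[20]
#12 0x49→b4/s0 L1-HIT; vc=[20]
#13 0x8a→b8/s0 MISS; vc=[20,4]
#14 0x4e→b4/s0 VC-HIT; vc=[20,8]
#15 0x43→b4/s0 L1-HIT; vc=[20,8]
#16 0x8b→b8/s0 VC-HIT; vc=[20,4]
#17 0x4b→b4/s0 VC-HIT; vc=[20,8]

OUTCOME = VC-HIT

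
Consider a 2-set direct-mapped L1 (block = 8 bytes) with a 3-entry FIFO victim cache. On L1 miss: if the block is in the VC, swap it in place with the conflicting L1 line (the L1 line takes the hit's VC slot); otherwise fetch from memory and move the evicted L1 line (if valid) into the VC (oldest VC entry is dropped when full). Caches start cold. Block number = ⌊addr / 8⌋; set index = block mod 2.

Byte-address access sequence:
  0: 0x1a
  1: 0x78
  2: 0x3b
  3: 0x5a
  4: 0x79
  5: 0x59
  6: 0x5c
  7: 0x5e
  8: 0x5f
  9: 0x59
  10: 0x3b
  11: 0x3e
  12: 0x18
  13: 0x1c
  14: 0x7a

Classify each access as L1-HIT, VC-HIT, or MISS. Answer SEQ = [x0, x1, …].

  [0] addr=0x1a blk=3 s=1: MISS | VC []
  [1] addr=0x78 blk=15 s=1: MISS | VC [3]
  [2] addr=0x3b blk=7 s=1: MISS | VC [3, 15]
  [3] addr=0x5a blk=11 s=1: MISS | VC [3, 15, 7]
  [4] addr=0x79 blk=15 s=1: VC-HIT | VC [3, 11, 7]
  [5] addr=0x59 blk=11 s=1: VC-HIT | VC [3, 15, 7]
  [6] addr=0x5c blk=11 s=1: L1-HIT | VC [3, 15, 7]
  [7] addr=0x5e blk=11 s=1: L1-HIT | VC [3, 15, 7]
  [8] addr=0x5f blk=11 s=1: L1-HIT | VC [3, 15, 7]
  [9] addr=0x59 blk=11 s=1: L1-HIT | VC [3, 15, 7]
  [10] addr=0x3b blk=7 s=1: VC-HIT | VC [3, 15, 11]
  [11] addr=0x3e blk=7 s=1: L1-HIT | VC [3, 15, 11]
  [12] addr=0x18 blk=3 s=1: VC-HIT | VC [7, 15, 11]
  [13] addr=0x1c blk=3 s=1: L1-HIT | VC [7, 15, 11]
  [14] addr=0x7a blk=15 s=1: VC-HIT | VC [7, 3, 11]

SEQ = [MISS, MISS, MISS, MISS, VC-HIT, VC-HIT, L1-HIT, L1-HIT, L1-HIT, L1-HIT, VC-HIT, L1-HIT, VC-HIT, L1-HIT, VC-HIT]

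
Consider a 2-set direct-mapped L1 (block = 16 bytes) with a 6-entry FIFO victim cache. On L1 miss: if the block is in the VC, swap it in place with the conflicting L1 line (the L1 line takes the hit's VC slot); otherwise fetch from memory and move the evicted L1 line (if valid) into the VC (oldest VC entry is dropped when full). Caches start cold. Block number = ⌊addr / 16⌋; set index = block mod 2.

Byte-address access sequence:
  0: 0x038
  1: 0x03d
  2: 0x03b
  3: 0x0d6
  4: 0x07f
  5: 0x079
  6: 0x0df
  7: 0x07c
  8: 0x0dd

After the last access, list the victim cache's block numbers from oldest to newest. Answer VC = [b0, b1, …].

  [0] addr=0x38 blk=3 s=1: MISS | VC []
  [1] addr=0x3d blk=3 s=1: L1-HIT | VC []
  [2] addr=0x3b blk=3 s=1: L1-HIT | VC []
  [3] addr=0xd6 blk=13 s=1: MISS | VC [3]
  [4] addr=0x7f blk=7 s=1: MISS | VC [3, 13]
  [5] addr=0x79 blk=7 s=1: L1-HIT | VC [3, 13]
  [6] addr=0xdf blk=13 s=1: VC-HIT | VC [3, 7]
  [7] addr=0x7c blk=7 s=1: VC-HIT | VC [3, 13]
  [8] addr=0xdd blk=13 s=1: VC-HIT | VC [3, 7]

VC = [3, 7]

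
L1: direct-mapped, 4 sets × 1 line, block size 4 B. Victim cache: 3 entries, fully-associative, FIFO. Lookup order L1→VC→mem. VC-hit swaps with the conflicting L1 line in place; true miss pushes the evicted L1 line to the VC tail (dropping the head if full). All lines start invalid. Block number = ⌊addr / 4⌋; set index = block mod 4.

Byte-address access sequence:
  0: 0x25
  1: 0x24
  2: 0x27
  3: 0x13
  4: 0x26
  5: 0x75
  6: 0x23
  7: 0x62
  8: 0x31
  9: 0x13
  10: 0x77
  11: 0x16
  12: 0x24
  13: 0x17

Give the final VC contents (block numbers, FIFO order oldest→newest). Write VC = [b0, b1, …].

#0 0x25→b9/s1 MISS; vc=[]
#1 0x24→b9/s1 L1-HIT; vc=[]
#2 0x27→b9/s1 L1-HIT; vc=[]
#3 0x13→b4/s0 MISS; vc=[]
#4 0x26→b9/s1 L1-HIT; vc=[]
#5 0x75→b29/s1 MISS; vc=[9]
#6 0x23→b8/s0 MISS; vc=[9,4]
#7 0x62→b24/s0 MISS; vc=[9,4,8]
#8 0x31→b12/s0 MISS; vc=[4,8,24]
#9 0x13→b4/s0 VC-HIT; vc=[12,8,24]
#10 0x77→b29/s1 L1-HIT; vc=[12,8,24]
#11 0x16→b5/s1 MISS; vc=[8,24,29]
#12 0x24→b9/s1 MISS; vc=[24,29,5]
#13 0x17→b5/s1 VC-HIT; vc=[24,29,9]

VC = [24, 29, 9]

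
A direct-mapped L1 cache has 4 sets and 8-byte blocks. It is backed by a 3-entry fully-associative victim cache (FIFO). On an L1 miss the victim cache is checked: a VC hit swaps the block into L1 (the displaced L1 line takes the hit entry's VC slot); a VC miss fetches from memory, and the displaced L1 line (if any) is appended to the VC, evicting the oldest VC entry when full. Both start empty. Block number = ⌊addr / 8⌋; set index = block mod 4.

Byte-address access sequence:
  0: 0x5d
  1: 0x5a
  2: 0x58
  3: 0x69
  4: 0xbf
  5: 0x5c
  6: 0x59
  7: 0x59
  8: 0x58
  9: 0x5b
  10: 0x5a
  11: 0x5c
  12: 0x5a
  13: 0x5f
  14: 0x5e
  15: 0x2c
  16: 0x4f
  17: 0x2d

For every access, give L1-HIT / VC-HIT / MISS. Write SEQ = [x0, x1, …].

0: 0x5d (blk 11, set 3) → MISS  vc=[]
1: 0x5a (blk 11, set 3) → L1-HIT  vc=[]
2: 0x58 (blk 11, set 3) → L1-HIT  vc=[]
3: 0x69 (blk 13, set 1) → MISS  vc=[]
4: 0xbf (blk 23, set 3) → MISS  vc=[11]
5: 0x5c (blk 11, set 3) → VC-HIT  vc=[23]
6: 0x59 (blk 11, set 3) → L1-HIT  vc=[23]
7: 0x59 (blk 11, set 3) → L1-HIT  vc=[23]
8: 0x58 (blk 11, set 3) → L1-HIT  vc=[23]
9: 0x5b (blk 11, set 3) → L1-HIT  vc=[23]
10: 0x5a (blk 11, set 3) → L1-HIT  vc=[23]
11: 0x5c (blk 11, set 3) → L1-HIT  vc=[23]
12: 0x5a (blk 11, set 3) → L1-HIT  vc=[23]
13: 0x5f (blk 11, set 3) → L1-HIT  vc=[23]
14: 0x5e (blk 11, set 3) → L1-HIT  vc=[23]
15: 0x2c (blk 5, set 1) → MISS  vc=[23, 13]
16: 0x4f (blk 9, set 1) → MISS  vc=[23, 13, 5]
17: 0x2d (blk 5, set 1) → VC-HIT  vc=[23, 13, 9]

SEQ = [MISS, L1-HIT, L1-HIT, MISS, MISS, VC-HIT, L1-HIT, L1-HIT, L1-HIT, L1-HIT, L1-HIT, L1-HIT, L1-HIT, L1-HIT, L1-HIT, MISS, MISS, VC-HIT]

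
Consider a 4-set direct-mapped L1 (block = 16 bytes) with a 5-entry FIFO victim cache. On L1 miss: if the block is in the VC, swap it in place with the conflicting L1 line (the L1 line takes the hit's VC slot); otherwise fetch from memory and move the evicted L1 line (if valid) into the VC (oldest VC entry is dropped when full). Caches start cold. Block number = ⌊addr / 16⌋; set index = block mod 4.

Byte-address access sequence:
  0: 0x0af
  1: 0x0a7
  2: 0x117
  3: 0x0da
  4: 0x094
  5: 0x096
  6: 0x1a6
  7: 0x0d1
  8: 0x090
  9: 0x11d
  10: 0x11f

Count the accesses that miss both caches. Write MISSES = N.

MISSES = 5

#0 0xaf→b10/s2 MISS; vc=[]
#1 0xa7→b10/s2 L1-HIT; vc=[]
#2 0x117→b17/s1 MISS; vc=[]
#3 0xda→b13/s1 MISS; vc=[17]
#4 0x94→b9/s1 MISS; vc=[17,13]
#5 0x96→b9/s1 L1-HIT; vc=[17,13]
#6 0x1a6→b26/s2 MISS; vc=[17,13,10]
#7 0xd1→b13/s1 VC-HIT; vc=[17,9,10]
#8 0x90→b9/s1 VC-HIT; vc=[17,13,10]
#9 0x11d→b17/s1 VC-HIT; vc=[9,13,10]
#10 0x11f→b17/s1 L1-HIT; vc=[9,13,10]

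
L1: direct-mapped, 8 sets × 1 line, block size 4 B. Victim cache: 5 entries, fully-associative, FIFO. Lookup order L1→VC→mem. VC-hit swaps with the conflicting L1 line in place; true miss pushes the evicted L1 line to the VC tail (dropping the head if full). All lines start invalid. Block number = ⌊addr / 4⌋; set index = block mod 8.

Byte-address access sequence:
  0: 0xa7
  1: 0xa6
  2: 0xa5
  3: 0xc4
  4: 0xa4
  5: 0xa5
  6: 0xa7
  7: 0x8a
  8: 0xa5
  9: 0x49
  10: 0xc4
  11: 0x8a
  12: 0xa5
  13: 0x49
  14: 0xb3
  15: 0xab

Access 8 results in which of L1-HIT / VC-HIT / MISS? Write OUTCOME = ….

OUTCOME = L1-HIT

#0 0xa7→b41/s1 MISS; vc=[]
#1 0xa6→b41/s1 L1-HIT; vc=[]
#2 0xa5→b41/s1 L1-HIT; vc=[]
#3 0xc4→b49/s1 MISS; vc=[41]
#4 0xa4→b41/s1 VC-HIT; vc=[49]
#5 0xa5→b41/s1 L1-HIT; vc=[49]
#6 0xa7→b41/s1 L1-HIT; vc=[49]
#7 0x8a→b34/s2 MISS; vc=[49]
#8 0xa5→b41/s1 L1-HIT; vc=[49]
#9 0x49→b18/s2 MISS; vc=[49,34]
#10 0xc4→b49/s1 VC-HIT; vc=[41,34]
#11 0x8a→b34/s2 VC-HIT; vc=[41,18]
#12 0xa5→b41/s1 VC-HIT; vc=[49,18]
#13 0x49→b18/s2 VC-HIT; vc=[49,34]
#14 0xb3→b44/s4 MISS; vc=[49,34]
#15 0xab→b42/s2 MISS; vc=[49,34,18]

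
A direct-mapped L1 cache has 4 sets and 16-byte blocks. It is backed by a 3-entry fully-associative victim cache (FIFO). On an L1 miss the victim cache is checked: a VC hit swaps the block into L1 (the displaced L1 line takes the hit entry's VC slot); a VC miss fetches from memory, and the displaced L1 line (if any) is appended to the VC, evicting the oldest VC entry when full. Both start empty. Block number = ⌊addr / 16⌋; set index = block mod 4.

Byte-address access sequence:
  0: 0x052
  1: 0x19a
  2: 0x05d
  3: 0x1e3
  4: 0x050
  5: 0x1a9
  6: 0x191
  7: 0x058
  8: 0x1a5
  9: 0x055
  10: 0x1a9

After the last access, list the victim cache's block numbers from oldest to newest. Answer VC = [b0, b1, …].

  [0] addr=0x52 blk=5 s=1: MISS | VC []
  [1] addr=0x19a blk=25 s=1: MISS | VC [5]
  [2] addr=0x5d blk=5 s=1: VC-HIT | VC [25]
  [3] addr=0x1e3 blk=30 s=2: MISS | VC [25]
  [4] addr=0x50 blk=5 s=1: L1-HIT | VC [25]
  [5] addr=0x1a9 blk=26 s=2: MISS | VC [25, 30]
  [6] addr=0x191 blk=25 s=1: VC-HIT | VC [5, 30]
  [7] addr=0x58 blk=5 s=1: VC-HIT | VC [25, 30]
  [8] addr=0x1a5 blk=26 s=2: L1-HIT | VC [25, 30]
  [9] addr=0x55 blk=5 s=1: L1-HIT | VC [25, 30]
  [10] addr=0x1a9 blk=26 s=2: L1-HIT | VC [25, 30]

VC = [25, 30]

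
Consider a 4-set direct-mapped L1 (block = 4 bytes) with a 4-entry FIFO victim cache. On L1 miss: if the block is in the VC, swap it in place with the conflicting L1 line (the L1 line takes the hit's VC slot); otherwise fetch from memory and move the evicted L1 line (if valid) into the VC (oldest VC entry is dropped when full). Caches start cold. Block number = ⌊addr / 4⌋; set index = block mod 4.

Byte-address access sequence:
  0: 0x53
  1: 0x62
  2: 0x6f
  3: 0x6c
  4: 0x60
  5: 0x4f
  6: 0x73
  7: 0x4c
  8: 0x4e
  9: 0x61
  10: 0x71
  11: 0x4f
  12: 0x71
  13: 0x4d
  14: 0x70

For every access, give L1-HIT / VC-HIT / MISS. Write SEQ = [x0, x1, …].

SEQ = [MISS, MISS, MISS, L1-HIT, L1-HIT, MISS, MISS, L1-HIT, L1-HIT, VC-HIT, VC-HIT, L1-HIT, L1-HIT, L1-HIT, L1-HIT]

0: 0x53 (blk 20, set 0) → MISS  vc=[]
1: 0x62 (blk 24, set 0) → MISS  vc=[20]
2: 0x6f (blk 27, set 3) → MISS  vc=[20]
3: 0x6c (blk 27, set 3) → L1-HIT  vc=[20]
4: 0x60 (blk 24, set 0) → L1-HIT  vc=[20]
5: 0x4f (blk 19, set 3) → MISS  vc=[20, 27]
6: 0x73 (blk 28, set 0) → MISS  vc=[20, 27, 24]
7: 0x4c (blk 19, set 3) → L1-HIT  vc=[20, 27, 24]
8: 0x4e (blk 19, set 3) → L1-HIT  vc=[20, 27, 24]
9: 0x61 (blk 24, set 0) → VC-HIT  vc=[20, 27, 28]
10: 0x71 (blk 28, set 0) → VC-HIT  vc=[20, 27, 24]
11: 0x4f (blk 19, set 3) → L1-HIT  vc=[20, 27, 24]
12: 0x71 (blk 28, set 0) → L1-HIT  vc=[20, 27, 24]
13: 0x4d (blk 19, set 3) → L1-HIT  vc=[20, 27, 24]
14: 0x70 (blk 28, set 0) → L1-HIT  vc=[20, 27, 24]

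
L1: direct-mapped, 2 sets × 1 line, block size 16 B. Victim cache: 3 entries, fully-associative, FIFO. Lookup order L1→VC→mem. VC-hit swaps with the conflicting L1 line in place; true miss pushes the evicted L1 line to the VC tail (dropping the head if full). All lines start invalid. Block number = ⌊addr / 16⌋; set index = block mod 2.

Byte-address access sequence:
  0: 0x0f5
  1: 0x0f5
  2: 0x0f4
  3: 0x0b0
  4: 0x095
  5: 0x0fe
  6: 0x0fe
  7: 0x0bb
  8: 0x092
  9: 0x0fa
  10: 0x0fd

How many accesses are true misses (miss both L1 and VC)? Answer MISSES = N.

#0 0xf5→b15/s1 MISS; vc=[]
#1 0xf5→b15/s1 L1-HIT; vc=[]
#2 0xf4→b15/s1 L1-HIT; vc=[]
#3 0xb0→b11/s1 MISS; vc=[15]
#4 0x95→b9/s1 MISS; vc=[15,11]
#5 0xfe→b15/s1 VC-HIT; vc=[9,11]
#6 0xfe→b15/s1 L1-HIT; vc=[9,11]
#7 0xbb→b11/s1 VC-HIT; vc=[9,15]
#8 0x92→b9/s1 VC-HIT; vc=[11,15]
#9 0xfa→b15/s1 VC-HIT; vc=[11,9]
#10 0xfd→b15/s1 L1-HIT; vc=[11,9]

MISSES = 3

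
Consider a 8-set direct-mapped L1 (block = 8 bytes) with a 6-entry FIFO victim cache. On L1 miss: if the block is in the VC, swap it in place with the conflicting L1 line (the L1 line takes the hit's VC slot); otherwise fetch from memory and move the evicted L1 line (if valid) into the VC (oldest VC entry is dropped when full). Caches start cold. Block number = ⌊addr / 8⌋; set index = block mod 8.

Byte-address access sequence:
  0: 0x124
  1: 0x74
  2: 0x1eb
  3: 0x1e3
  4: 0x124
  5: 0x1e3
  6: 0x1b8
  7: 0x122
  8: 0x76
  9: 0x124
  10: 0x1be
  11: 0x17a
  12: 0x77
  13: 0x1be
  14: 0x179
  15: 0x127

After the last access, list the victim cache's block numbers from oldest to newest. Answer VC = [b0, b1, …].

0: 0x124 (blk 36, set 4) → MISS  vc=[]
1: 0x74 (blk 14, set 6) → MISS  vc=[]
2: 0x1eb (blk 61, set 5) → MISS  vc=[]
3: 0x1e3 (blk 60, set 4) → MISS  vc=[36]
4: 0x124 (blk 36, set 4) → VC-HIT  vc=[60]
5: 0x1e3 (blk 60, set 4) → VC-HIT  vc=[36]
6: 0x1b8 (blk 55, set 7) → MISS  vc=[36]
7: 0x122 (blk 36, set 4) → VC-HIT  vc=[60]
8: 0x76 (blk 14, set 6) → L1-HIT  vc=[60]
9: 0x124 (blk 36, set 4) → L1-HIT  vc=[60]
10: 0x1be (blk 55, set 7) → L1-HIT  vc=[60]
11: 0x17a (blk 47, set 7) → MISS  vc=[60, 55]
12: 0x77 (blk 14, set 6) → L1-HIT  vc=[60, 55]
13: 0x1be (blk 55, set 7) → VC-HIT  vc=[60, 47]
14: 0x179 (blk 47, set 7) → VC-HIT  vc=[60, 55]
15: 0x127 (blk 36, set 4) → L1-HIT  vc=[60, 55]

VC = [60, 55]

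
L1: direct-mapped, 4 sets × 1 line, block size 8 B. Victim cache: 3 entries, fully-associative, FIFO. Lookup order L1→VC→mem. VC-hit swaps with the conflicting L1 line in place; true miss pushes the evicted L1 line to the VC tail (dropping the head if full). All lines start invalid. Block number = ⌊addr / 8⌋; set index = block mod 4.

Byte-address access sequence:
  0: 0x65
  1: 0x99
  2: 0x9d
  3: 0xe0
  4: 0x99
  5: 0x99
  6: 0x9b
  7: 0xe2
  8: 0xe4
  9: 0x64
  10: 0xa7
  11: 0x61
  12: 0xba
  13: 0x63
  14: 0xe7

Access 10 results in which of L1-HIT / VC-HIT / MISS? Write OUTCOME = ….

OUTCOME = MISS

  [0] addr=0x65 blk=12 s=0: MISS | VC []
  [1] addr=0x99 blk=19 s=3: MISS | VC []
  [2] addr=0x9d blk=19 s=3: L1-HIT | VC []
  [3] addr=0xe0 blk=28 s=0: MISS | VC [12]
  [4] addr=0x99 blk=19 s=3: L1-HIT | VC [12]
  [5] addr=0x99 blk=19 s=3: L1-HIT | VC [12]
  [6] addr=0x9b blk=19 s=3: L1-HIT | VC [12]
  [7] addr=0xe2 blk=28 s=0: L1-HIT | VC [12]
  [8] addr=0xe4 blk=28 s=0: L1-HIT | VC [12]
  [9] addr=0x64 blk=12 s=0: VC-HIT | VC [28]
  [10] addr=0xa7 blk=20 s=0: MISS | VC [28, 12]
  [11] addr=0x61 blk=12 s=0: VC-HIT | VC [28, 20]
  [12] addr=0xba blk=23 s=3: MISS | VC [28, 20, 19]
  [13] addr=0x63 blk=12 s=0: L1-HIT | VC [28, 20, 19]
  [14] addr=0xe7 blk=28 s=0: VC-HIT | VC [12, 20, 19]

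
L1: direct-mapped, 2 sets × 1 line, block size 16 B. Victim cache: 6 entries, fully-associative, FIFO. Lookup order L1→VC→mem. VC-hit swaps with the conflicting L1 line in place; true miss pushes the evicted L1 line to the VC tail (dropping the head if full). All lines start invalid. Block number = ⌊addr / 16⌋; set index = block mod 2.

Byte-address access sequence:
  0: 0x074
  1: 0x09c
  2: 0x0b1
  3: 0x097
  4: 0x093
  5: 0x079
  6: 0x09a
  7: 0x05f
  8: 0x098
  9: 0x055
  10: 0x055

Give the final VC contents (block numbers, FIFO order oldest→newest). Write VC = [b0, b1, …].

VC = [7, 11, 9]

#0 0x74→b7/s1 MISS; vc=[]
#1 0x9c→b9/s1 MISS; vc=[7]
#2 0xb1→b11/s1 MISS; vc=[7,9]
#3 0x97→b9/s1 VC-HIT; vc=[7,11]
#4 0x93→b9/s1 L1-HIT; vc=[7,11]
#5 0x79→b7/s1 VC-HIT; vc=[9,11]
#6 0x9a→b9/s1 VC-HIT; vc=[7,11]
#7 0x5f→b5/s1 MISS; vc=[7,11,9]
#8 0x98→b9/s1 VC-HIT; vc=[7,11,5]
#9 0x55→b5/s1 VC-HIT; vc=[7,11,9]
#10 0x55→b5/s1 L1-HIT; vc=[7,11,9]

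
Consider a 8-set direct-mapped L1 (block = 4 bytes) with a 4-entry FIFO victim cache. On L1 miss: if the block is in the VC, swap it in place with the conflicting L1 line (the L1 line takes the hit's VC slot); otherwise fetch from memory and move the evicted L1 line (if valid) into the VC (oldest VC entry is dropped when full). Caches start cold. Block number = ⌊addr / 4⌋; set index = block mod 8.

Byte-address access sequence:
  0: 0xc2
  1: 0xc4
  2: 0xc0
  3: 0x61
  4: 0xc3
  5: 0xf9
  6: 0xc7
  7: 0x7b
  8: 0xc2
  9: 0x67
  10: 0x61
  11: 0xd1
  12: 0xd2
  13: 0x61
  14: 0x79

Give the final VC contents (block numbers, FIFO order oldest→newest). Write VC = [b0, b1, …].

#0 0xc2→b48/s0 MISS; vc=[]
#1 0xc4→b49/s1 MISS; vc=[]
#2 0xc0→b48/s0 L1-HIT; vc=[]
#3 0x61→b24/s0 MISS; vc=[48]
#4 0xc3→b48/s0 VC-HIT; vc=[24]
#5 0xf9→b62/s6 MISS; vc=[24]
#6 0xc7→b49/s1 L1-HIT; vc=[24]
#7 0x7b→b30/s6 MISS; vc=[24,62]
#8 0xc2→b48/s0 L1-HIT; vc=[24,62]
#9 0x67→b25/s1 MISS; vc=[24,62,49]
#10 0x61→b24/s0 VC-HIT; vc=[48,62,49]
#11 0xd1→b52/s4 MISS; vc=[48,62,49]
#12 0xd2→b52/s4 L1-HIT; vc=[48,62,49]
#13 0x61→b24/s0 L1-HIT; vc=[48,62,49]
#14 0x79→b30/s6 L1-HIT; vc=[48,62,49]

VC = [48, 62, 49]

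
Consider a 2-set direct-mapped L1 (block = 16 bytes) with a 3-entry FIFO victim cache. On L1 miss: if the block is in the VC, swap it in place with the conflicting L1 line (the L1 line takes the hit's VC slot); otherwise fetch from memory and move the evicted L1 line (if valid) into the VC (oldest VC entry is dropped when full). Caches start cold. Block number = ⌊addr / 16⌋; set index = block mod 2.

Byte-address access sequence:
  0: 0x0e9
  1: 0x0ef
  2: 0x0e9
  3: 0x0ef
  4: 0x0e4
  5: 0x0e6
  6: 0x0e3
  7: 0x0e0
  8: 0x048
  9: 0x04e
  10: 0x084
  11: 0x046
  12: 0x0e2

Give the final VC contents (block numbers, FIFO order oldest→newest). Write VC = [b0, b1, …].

VC = [4, 8]

0: 0xe9 (blk 14, set 0) → MISS  vc=[]
1: 0xef (blk 14, set 0) → L1-HIT  vc=[]
2: 0xe9 (blk 14, set 0) → L1-HIT  vc=[]
3: 0xef (blk 14, set 0) → L1-HIT  vc=[]
4: 0xe4 (blk 14, set 0) → L1-HIT  vc=[]
5: 0xe6 (blk 14, set 0) → L1-HIT  vc=[]
6: 0xe3 (blk 14, set 0) → L1-HIT  vc=[]
7: 0xe0 (blk 14, set 0) → L1-HIT  vc=[]
8: 0x48 (blk 4, set 0) → MISS  vc=[14]
9: 0x4e (blk 4, set 0) → L1-HIT  vc=[14]
10: 0x84 (blk 8, set 0) → MISS  vc=[14, 4]
11: 0x46 (blk 4, set 0) → VC-HIT  vc=[14, 8]
12: 0xe2 (blk 14, set 0) → VC-HIT  vc=[4, 8]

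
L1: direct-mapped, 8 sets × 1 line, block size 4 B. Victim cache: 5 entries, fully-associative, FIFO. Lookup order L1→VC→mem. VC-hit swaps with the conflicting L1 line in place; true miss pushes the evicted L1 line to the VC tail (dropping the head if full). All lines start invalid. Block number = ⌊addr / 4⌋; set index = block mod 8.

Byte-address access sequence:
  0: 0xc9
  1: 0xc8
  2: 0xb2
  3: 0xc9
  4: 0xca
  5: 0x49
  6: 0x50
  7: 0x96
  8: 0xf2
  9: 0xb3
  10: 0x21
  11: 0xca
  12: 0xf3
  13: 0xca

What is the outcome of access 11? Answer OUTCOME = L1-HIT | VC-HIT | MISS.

  [0] addr=0xc9 blk=50 s=2: MISS | VC []
  [1] addr=0xc8 blk=50 s=2: L1-HIT | VC []
  [2] addr=0xb2 blk=44 s=4: MISS | VC []
  [3] addr=0xc9 blk=50 s=2: L1-HIT | VC []
  [4] addr=0xca blk=50 s=2: L1-HIT | VC []
  [5] addr=0x49 blk=18 s=2: MISS | VC [50]
  [6] addr=0x50 blk=20 s=4: MISS | VC [50, 44]
  [7] addr=0x96 blk=37 s=5: MISS | VC [50, 44]
  [8] addr=0xf2 blk=60 s=4: MISS | VC [50, 44, 20]
  [9] addr=0xb3 blk=44 s=4: VC-HIT | VC [50, 60, 20]
  [10] addr=0x21 blk=8 s=0: MISS | VC [50, 60, 20]
  [11] addr=0xca blk=50 s=2: VC-HIT | VC [18, 60, 20]
  [12] addr=0xf3 blk=60 s=4: VC-HIT | VC [18, 44, 20]
  [13] addr=0xca blk=50 s=2: L1-HIT | VC [18, 44, 20]

OUTCOME = VC-HIT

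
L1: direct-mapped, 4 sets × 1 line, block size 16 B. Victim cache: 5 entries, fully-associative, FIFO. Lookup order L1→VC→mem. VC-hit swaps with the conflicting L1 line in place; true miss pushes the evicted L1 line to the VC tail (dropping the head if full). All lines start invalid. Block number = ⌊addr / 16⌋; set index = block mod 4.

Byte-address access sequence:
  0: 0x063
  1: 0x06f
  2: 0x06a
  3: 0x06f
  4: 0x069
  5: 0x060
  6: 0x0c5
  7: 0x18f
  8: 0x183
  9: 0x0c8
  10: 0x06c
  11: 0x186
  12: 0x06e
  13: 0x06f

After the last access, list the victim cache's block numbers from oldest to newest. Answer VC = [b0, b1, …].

VC = [12]

  [0] addr=0x63 blk=6 s=2: MISS | VC []
  [1] addr=0x6f blk=6 s=2: L1-HIT | VC []
  [2] addr=0x6a blk=6 s=2: L1-HIT | VC []
  [3] addr=0x6f blk=6 s=2: L1-HIT | VC []
  [4] addr=0x69 blk=6 s=2: L1-HIT | VC []
  [5] addr=0x60 blk=6 s=2: L1-HIT | VC []
  [6] addr=0xc5 blk=12 s=0: MISS | VC []
  [7] addr=0x18f blk=24 s=0: MISS | VC [12]
  [8] addr=0x183 blk=24 s=0: L1-HIT | VC [12]
  [9] addr=0xc8 blk=12 s=0: VC-HIT | VC [24]
  [10] addr=0x6c blk=6 s=2: L1-HIT | VC [24]
  [11] addr=0x186 blk=24 s=0: VC-HIT | VC [12]
  [12] addr=0x6e blk=6 s=2: L1-HIT | VC [12]
  [13] addr=0x6f blk=6 s=2: L1-HIT | VC [12]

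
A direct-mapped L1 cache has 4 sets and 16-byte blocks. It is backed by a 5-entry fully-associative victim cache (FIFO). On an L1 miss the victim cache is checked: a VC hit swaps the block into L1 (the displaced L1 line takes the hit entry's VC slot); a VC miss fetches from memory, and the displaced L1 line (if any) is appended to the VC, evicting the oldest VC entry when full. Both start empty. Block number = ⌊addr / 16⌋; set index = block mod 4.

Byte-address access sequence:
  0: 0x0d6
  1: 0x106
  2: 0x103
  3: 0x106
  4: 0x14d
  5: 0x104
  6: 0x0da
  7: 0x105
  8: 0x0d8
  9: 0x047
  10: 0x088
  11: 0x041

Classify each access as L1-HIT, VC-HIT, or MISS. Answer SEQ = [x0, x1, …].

SEQ = [MISS, MISS, L1-HIT, L1-HIT, MISS, VC-HIT, L1-HIT, L1-HIT, L1-HIT, MISS, MISS, VC-HIT]

0: 0xd6 (blk 13, set 1) → MISS  vc=[]
1: 0x106 (blk 16, set 0) → MISS  vc=[]
2: 0x103 (blk 16, set 0) → L1-HIT  vc=[]
3: 0x106 (blk 16, set 0) → L1-HIT  vc=[]
4: 0x14d (blk 20, set 0) → MISS  vc=[16]
5: 0x104 (blk 16, set 0) → VC-HIT  vc=[20]
6: 0xda (blk 13, set 1) → L1-HIT  vc=[20]
7: 0x105 (blk 16, set 0) → L1-HIT  vc=[20]
8: 0xd8 (blk 13, set 1) → L1-HIT  vc=[20]
9: 0x47 (blk 4, set 0) → MISS  vc=[20, 16]
10: 0x88 (blk 8, set 0) → MISS  vc=[20, 16, 4]
11: 0x41 (blk 4, set 0) → VC-HIT  vc=[20, 16, 8]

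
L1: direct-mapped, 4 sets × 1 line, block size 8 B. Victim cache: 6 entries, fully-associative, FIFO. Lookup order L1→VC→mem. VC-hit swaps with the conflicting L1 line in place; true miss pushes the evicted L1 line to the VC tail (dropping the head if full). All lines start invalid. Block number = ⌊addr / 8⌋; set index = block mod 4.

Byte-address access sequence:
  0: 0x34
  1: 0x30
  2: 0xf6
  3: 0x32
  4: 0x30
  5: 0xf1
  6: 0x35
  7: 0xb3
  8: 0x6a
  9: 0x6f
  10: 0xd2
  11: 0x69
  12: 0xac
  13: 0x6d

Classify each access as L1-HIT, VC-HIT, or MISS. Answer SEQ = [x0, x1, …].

SEQ = [MISS, L1-HIT, MISS, VC-HIT, L1-HIT, VC-HIT, VC-HIT, MISS, MISS, L1-HIT, MISS, L1-HIT, MISS, VC-HIT]

#0 0x34→b6/s2 MISS; vc=[]
#1 0x30→b6/s2 L1-HIT; vc=[]
#2 0xf6→b30/s2 MISS; vc=[6]
#3 0x32→b6/s2 VC-HIT; vc=[30]
#4 0x30→b6/s2 L1-HIT; vc=[30]
#5 0xf1→b30/s2 VC-HIT; vc=[6]
#6 0x35→b6/s2 VC-HIT; vc=[30]
#7 0xb3→b22/s2 MISS; vc=[30,6]
#8 0x6a→b13/s1 MISS; vc=[30,6]
#9 0x6f→b13/s1 L1-HIT; vc=[30,6]
#10 0xd2→b26/s2 MISS; vc=[30,6,22]
#11 0x69→b13/s1 L1-HIT; vc=[30,6,22]
#12 0xac→b21/s1 MISS; vc=[30,6,22,13]
#13 0x6d→b13/s1 VC-HIT; vc=[30,6,22,21]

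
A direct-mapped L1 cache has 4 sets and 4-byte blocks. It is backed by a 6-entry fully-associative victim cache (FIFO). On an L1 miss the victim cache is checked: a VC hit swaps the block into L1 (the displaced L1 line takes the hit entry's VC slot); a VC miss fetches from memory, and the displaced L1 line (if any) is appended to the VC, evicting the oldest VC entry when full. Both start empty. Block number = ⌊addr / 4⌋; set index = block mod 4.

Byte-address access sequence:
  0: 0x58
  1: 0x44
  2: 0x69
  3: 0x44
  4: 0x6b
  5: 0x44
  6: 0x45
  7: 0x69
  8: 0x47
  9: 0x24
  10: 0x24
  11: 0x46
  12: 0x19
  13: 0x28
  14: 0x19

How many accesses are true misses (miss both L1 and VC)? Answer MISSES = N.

MISSES = 6

  [0] addr=0x58 blk=22 s=2: MISS | VC []
  [1] addr=0x44 blk=17 s=1: MISS | VC []
  [2] addr=0x69 blk=26 s=2: MISS | VC [22]
  [3] addr=0x44 blk=17 s=1: L1-HIT | VC [22]
  [4] addr=0x6b blk=26 s=2: L1-HIT | VC [22]
  [5] addr=0x44 blk=17 s=1: L1-HIT | VC [22]
  [6] addr=0x45 blk=17 s=1: L1-HIT | VC [22]
  [7] addr=0x69 blk=26 s=2: L1-HIT | VC [22]
  [8] addr=0x47 blk=17 s=1: L1-HIT | VC [22]
  [9] addr=0x24 blk=9 s=1: MISS | VC [22, 17]
  [10] addr=0x24 blk=9 s=1: L1-HIT | VC [22, 17]
  [11] addr=0x46 blk=17 s=1: VC-HIT | VC [22, 9]
  [12] addr=0x19 blk=6 s=2: MISS | VC [22, 9, 26]
  [13] addr=0x28 blk=10 s=2: MISS | VC [22, 9, 26, 6]
  [14] addr=0x19 blk=6 s=2: VC-HIT | VC [22, 9, 26, 10]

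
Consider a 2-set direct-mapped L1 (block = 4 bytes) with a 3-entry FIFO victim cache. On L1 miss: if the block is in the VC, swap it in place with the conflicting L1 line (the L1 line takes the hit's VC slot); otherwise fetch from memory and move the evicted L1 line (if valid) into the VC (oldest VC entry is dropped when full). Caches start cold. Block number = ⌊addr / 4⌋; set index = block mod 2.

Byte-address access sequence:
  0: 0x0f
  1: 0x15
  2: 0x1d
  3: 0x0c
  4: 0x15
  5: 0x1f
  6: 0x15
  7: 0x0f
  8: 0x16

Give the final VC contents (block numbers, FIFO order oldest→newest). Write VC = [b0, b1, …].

0: 0xf (blk 3, set 1) → MISS  vc=[]
1: 0x15 (blk 5, set 1) → MISS  vc=[3]
2: 0x1d (blk 7, set 1) → MISS  vc=[3, 5]
3: 0xc (blk 3, set 1) → VC-HIT  vc=[7, 5]
4: 0x15 (blk 5, set 1) → VC-HIT  vc=[7, 3]
5: 0x1f (blk 7, set 1) → VC-HIT  vc=[5, 3]
6: 0x15 (blk 5, set 1) → VC-HIT  vc=[7, 3]
7: 0xf (blk 3, set 1) → VC-HIT  vc=[7, 5]
8: 0x16 (blk 5, set 1) → VC-HIT  vc=[7, 3]

VC = [7, 3]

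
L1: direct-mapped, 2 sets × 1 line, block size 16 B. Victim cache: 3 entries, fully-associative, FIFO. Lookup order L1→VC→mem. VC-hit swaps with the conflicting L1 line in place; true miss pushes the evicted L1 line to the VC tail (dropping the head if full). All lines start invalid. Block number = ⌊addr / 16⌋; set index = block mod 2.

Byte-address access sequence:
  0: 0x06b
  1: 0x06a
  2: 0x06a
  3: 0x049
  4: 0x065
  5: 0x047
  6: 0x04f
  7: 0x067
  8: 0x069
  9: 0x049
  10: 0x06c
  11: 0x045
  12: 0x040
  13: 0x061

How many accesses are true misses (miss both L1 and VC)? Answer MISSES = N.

MISSES = 2

0: 0x6b (blk 6, set 0) → MISS  vc=[]
1: 0x6a (blk 6, set 0) → L1-HIT  vc=[]
2: 0x6a (blk 6, set 0) → L1-HIT  vc=[]
3: 0x49 (blk 4, set 0) → MISS  vc=[6]
4: 0x65 (blk 6, set 0) → VC-HIT  vc=[4]
5: 0x47 (blk 4, set 0) → VC-HIT  vc=[6]
6: 0x4f (blk 4, set 0) → L1-HIT  vc=[6]
7: 0x67 (blk 6, set 0) → VC-HIT  vc=[4]
8: 0x69 (blk 6, set 0) → L1-HIT  vc=[4]
9: 0x49 (blk 4, set 0) → VC-HIT  vc=[6]
10: 0x6c (blk 6, set 0) → VC-HIT  vc=[4]
11: 0x45 (blk 4, set 0) → VC-HIT  vc=[6]
12: 0x40 (blk 4, set 0) → L1-HIT  vc=[6]
13: 0x61 (blk 6, set 0) → VC-HIT  vc=[4]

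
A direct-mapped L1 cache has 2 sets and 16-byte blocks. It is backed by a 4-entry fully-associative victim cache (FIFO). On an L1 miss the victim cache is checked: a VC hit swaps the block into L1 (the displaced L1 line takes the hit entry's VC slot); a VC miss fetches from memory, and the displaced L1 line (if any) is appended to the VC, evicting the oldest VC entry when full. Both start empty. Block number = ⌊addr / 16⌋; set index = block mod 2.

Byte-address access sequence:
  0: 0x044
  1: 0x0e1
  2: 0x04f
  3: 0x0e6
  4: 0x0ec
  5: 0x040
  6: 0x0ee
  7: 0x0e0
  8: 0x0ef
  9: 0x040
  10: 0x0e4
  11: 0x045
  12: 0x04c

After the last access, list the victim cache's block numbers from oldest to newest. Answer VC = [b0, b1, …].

0: 0x44 (blk 4, set 0) → MISS  vc=[]
1: 0xe1 (blk 14, set 0) → MISS  vc=[4]
2: 0x4f (blk 4, set 0) → VC-HIT  vc=[14]
3: 0xe6 (blk 14, set 0) → VC-HIT  vc=[4]
4: 0xec (blk 14, set 0) → L1-HIT  vc=[4]
5: 0x40 (blk 4, set 0) → VC-HIT  vc=[14]
6: 0xee (blk 14, set 0) → VC-HIT  vc=[4]
7: 0xe0 (blk 14, set 0) → L1-HIT  vc=[4]
8: 0xef (blk 14, set 0) → L1-HIT  vc=[4]
9: 0x40 (blk 4, set 0) → VC-HIT  vc=[14]
10: 0xe4 (blk 14, set 0) → VC-HIT  vc=[4]
11: 0x45 (blk 4, set 0) → VC-HIT  vc=[14]
12: 0x4c (blk 4, set 0) → L1-HIT  vc=[14]

VC = [14]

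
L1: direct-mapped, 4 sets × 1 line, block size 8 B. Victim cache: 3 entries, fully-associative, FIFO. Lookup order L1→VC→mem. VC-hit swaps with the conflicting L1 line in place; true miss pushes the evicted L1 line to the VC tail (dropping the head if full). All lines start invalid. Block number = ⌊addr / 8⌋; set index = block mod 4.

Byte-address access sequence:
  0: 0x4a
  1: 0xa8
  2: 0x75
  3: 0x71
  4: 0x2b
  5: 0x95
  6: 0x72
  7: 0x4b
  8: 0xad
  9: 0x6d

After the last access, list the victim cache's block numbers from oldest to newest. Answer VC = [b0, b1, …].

VC = [9, 18, 21]

  [0] addr=0x4a blk=9 s=1: MISS | VC []
  [1] addr=0xa8 blk=21 s=1: MISS | VC [9]
  [2] addr=0x75 blk=14 s=2: MISS | VC [9]
  [3] addr=0x71 blk=14 s=2: L1-HIT | VC [9]
  [4] addr=0x2b blk=5 s=1: MISS | VC [9, 21]
  [5] addr=0x95 blk=18 s=2: MISS | VC [9, 21, 14]
  [6] addr=0x72 blk=14 s=2: VC-HIT | VC [9, 21, 18]
  [7] addr=0x4b blk=9 s=1: VC-HIT | VC [5, 21, 18]
  [8] addr=0xad blk=21 s=1: VC-HIT | VC [5, 9, 18]
  [9] addr=0x6d blk=13 s=1: MISS | VC [9, 18, 21]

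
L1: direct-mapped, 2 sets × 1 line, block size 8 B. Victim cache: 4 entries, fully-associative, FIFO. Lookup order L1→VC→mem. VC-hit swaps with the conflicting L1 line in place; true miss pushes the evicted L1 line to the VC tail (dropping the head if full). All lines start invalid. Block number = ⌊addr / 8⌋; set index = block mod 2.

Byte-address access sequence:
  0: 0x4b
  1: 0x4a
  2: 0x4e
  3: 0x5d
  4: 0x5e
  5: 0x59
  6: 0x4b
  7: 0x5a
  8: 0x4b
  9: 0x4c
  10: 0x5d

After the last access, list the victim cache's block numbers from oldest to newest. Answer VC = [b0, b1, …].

VC = [9]

  [0] addr=0x4b blk=9 s=1: MISS | VC []
  [1] addr=0x4a blk=9 s=1: L1-HIT | VC []
  [2] addr=0x4e blk=9 s=1: L1-HIT | VC []
  [3] addr=0x5d blk=11 s=1: MISS | VC [9]
  [4] addr=0x5e blk=11 s=1: L1-HIT | VC [9]
  [5] addr=0x59 blk=11 s=1: L1-HIT | VC [9]
  [6] addr=0x4b blk=9 s=1: VC-HIT | VC [11]
  [7] addr=0x5a blk=11 s=1: VC-HIT | VC [9]
  [8] addr=0x4b blk=9 s=1: VC-HIT | VC [11]
  [9] addr=0x4c blk=9 s=1: L1-HIT | VC [11]
  [10] addr=0x5d blk=11 s=1: VC-HIT | VC [9]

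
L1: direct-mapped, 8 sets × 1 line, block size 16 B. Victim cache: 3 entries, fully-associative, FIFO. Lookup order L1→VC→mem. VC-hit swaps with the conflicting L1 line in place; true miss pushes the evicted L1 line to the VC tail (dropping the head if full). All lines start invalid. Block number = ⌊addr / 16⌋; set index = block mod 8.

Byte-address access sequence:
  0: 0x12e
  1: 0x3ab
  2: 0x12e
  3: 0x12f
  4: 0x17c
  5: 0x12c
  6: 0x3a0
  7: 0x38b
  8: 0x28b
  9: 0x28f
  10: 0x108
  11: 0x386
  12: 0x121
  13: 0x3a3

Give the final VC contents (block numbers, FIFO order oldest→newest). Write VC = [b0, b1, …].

VC = [18, 16, 40]

#0 0x12e→b18/s2 MISS; vc=[]
#1 0x3ab→b58/s2 MISS; vc=[18]
#2 0x12e→b18/s2 VC-HIT; vc=[58]
#3 0x12f→b18/s2 L1-HIT; vc=[58]
#4 0x17c→b23/s7 MISS; vc=[58]
#5 0x12c→b18/s2 L1-HIT; vc=[58]
#6 0x3a0→b58/s2 VC-HIT; vc=[18]
#7 0x38b→b56/s0 MISS; vc=[18]
#8 0x28b→b40/s0 MISS; vc=[18,56]
#9 0x28f→b40/s0 L1-HIT; vc=[18,56]
#10 0x108→b16/s0 MISS; vc=[18,56,40]
#11 0x386→b56/s0 VC-HIT; vc=[18,16,40]
#12 0x121→b18/s2 VC-HIT; vc=[58,16,40]
#13 0x3a3→b58/s2 VC-HIT; vc=[18,16,40]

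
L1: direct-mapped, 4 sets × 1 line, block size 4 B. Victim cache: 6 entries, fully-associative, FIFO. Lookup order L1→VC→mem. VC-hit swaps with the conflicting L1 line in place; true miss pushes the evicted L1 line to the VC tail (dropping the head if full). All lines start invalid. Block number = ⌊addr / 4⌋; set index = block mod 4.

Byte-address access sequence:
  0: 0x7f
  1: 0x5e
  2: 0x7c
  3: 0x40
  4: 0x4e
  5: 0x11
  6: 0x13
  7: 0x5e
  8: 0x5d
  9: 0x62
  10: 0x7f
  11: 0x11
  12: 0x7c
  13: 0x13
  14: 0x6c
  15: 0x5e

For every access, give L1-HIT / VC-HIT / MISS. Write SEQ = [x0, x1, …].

  [0] addr=0x7f blk=31 s=3: MISS | VC []
  [1] addr=0x5e blk=23 s=3: MISS | VC [31]
  [2] addr=0x7c blk=31 s=3: VC-HIT | VC [23]
  [3] addr=0x40 blk=16 s=0: MISS | VC [23]
  [4] addr=0x4e blk=19 s=3: MISS | VC [23, 31]
  [5] addr=0x11 blk=4 s=0: MISS | VC [23, 31, 16]
  [6] addr=0x13 blk=4 s=0: L1-HIT | VC [23, 31, 16]
  [7] addr=0x5e blk=23 s=3: VC-HIT | VC [19, 31, 16]
  [8] addr=0x5d blk=23 s=3: L1-HIT | VC [19, 31, 16]
  [9] addr=0x62 blk=24 s=0: MISS | VC [19, 31, 16, 4]
  [10] addr=0x7f blk=31 s=3: VC-HIT | VC [19, 23, 16, 4]
  [11] addr=0x11 blk=4 s=0: VC-HIT | VC [19, 23, 16, 24]
  [12] addr=0x7c blk=31 s=3: L1-HIT | VC [19, 23, 16, 24]
  [13] addr=0x13 blk=4 s=0: L1-HIT | VC [19, 23, 16, 24]
  [14] addr=0x6c blk=27 s=3: MISS | VC [19, 23, 16, 24, 31]
  [15] addr=0x5e blk=23 s=3: VC-HIT | VC [19, 27, 16, 24, 31]

SEQ = [MISS, MISS, VC-HIT, MISS, MISS, MISS, L1-HIT, VC-HIT, L1-HIT, MISS, VC-HIT, VC-HIT, L1-HIT, L1-HIT, MISS, VC-HIT]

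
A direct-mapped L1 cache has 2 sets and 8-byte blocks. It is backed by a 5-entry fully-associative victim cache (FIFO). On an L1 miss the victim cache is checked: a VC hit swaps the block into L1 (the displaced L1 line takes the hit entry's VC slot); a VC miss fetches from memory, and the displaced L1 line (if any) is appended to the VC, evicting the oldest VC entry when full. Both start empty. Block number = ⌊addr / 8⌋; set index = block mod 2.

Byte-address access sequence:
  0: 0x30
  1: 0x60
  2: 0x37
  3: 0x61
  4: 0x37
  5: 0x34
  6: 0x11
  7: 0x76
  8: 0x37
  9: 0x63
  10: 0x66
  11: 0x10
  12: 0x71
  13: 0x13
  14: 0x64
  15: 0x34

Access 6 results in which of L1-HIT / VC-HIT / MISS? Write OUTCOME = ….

OUTCOME = MISS

  [0] addr=0x30 blk=6 s=0: MISS | VC []
  [1] addr=0x60 blk=12 s=0: MISS | VC [6]
  [2] addr=0x37 blk=6 s=0: VC-HIT | VC [12]
  [3] addr=0x61 blk=12 s=0: VC-HIT | VC [6]
  [4] addr=0x37 blk=6 s=0: VC-HIT | VC [12]
  [5] addr=0x34 blk=6 s=0: L1-HIT | VC [12]
  [6] addr=0x11 blk=2 s=0: MISS | VC [12, 6]
  [7] addr=0x76 blk=14 s=0: MISS | VC [12, 6, 2]
  [8] addr=0x37 blk=6 s=0: VC-HIT | VC [12, 14, 2]
  [9] addr=0x63 blk=12 s=0: VC-HIT | VC [6, 14, 2]
  [10] addr=0x66 blk=12 s=0: L1-HIT | VC [6, 14, 2]
  [11] addr=0x10 blk=2 s=0: VC-HIT | VC [6, 14, 12]
  [12] addr=0x71 blk=14 s=0: VC-HIT | VC [6, 2, 12]
  [13] addr=0x13 blk=2 s=0: VC-HIT | VC [6, 14, 12]
  [14] addr=0x64 blk=12 s=0: VC-HIT | VC [6, 14, 2]
  [15] addr=0x34 blk=6 s=0: VC-HIT | VC [12, 14, 2]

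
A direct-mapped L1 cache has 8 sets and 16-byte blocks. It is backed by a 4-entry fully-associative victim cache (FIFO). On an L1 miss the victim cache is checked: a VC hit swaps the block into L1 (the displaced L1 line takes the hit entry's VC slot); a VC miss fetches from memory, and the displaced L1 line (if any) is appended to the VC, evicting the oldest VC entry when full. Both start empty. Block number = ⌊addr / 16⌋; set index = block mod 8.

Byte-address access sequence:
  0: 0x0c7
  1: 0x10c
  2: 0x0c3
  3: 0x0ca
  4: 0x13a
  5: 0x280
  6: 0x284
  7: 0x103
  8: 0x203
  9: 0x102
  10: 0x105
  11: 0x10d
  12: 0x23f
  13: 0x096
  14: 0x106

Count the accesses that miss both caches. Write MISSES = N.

0: 0xc7 (blk 12, set 4) → MISS  vc=[]
1: 0x10c (blk 16, set 0) → MISS  vc=[]
2: 0xc3 (blk 12, set 4) → L1-HIT  vc=[]
3: 0xca (blk 12, set 4) → L1-HIT  vc=[]
4: 0x13a (blk 19, set 3) → MISS  vc=[]
5: 0x280 (blk 40, set 0) → MISS  vc=[16]
6: 0x284 (blk 40, set 0) → L1-HIT  vc=[16]
7: 0x103 (blk 16, set 0) → VC-HIT  vc=[40]
8: 0x203 (blk 32, set 0) → MISS  vc=[40, 16]
9: 0x102 (blk 16, set 0) → VC-HIT  vc=[40, 32]
10: 0x105 (blk 16, set 0) → L1-HIT  vc=[40, 32]
11: 0x10d (blk 16, set 0) → L1-HIT  vc=[40, 32]
12: 0x23f (blk 35, set 3) → MISS  vc=[40, 32, 19]
13: 0x96 (blk 9, set 1) → MISS  vc=[40, 32, 19]
14: 0x106 (blk 16, set 0) → L1-HIT  vc=[40, 32, 19]

MISSES = 7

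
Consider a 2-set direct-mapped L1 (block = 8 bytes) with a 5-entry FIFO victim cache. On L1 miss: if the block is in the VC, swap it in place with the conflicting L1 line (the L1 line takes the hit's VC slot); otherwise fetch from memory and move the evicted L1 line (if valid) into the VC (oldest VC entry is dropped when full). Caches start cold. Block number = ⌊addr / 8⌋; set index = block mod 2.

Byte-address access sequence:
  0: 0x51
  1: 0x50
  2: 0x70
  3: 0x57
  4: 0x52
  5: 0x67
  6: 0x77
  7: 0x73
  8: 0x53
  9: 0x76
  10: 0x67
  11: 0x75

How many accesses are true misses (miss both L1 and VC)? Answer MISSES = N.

MISSES = 3

0: 0x51 (blk 10, set 0) → MISS  vc=[]
1: 0x50 (blk 10, set 0) → L1-HIT  vc=[]
2: 0x70 (blk 14, set 0) → MISS  vc=[10]
3: 0x57 (blk 10, set 0) → VC-HIT  vc=[14]
4: 0x52 (blk 10, set 0) → L1-HIT  vc=[14]
5: 0x67 (blk 12, set 0) → MISS  vc=[14, 10]
6: 0x77 (blk 14, set 0) → VC-HIT  vc=[12, 10]
7: 0x73 (blk 14, set 0) → L1-HIT  vc=[12, 10]
8: 0x53 (blk 10, set 0) → VC-HIT  vc=[12, 14]
9: 0x76 (blk 14, set 0) → VC-HIT  vc=[12, 10]
10: 0x67 (blk 12, set 0) → VC-HIT  vc=[14, 10]
11: 0x75 (blk 14, set 0) → VC-HIT  vc=[12, 10]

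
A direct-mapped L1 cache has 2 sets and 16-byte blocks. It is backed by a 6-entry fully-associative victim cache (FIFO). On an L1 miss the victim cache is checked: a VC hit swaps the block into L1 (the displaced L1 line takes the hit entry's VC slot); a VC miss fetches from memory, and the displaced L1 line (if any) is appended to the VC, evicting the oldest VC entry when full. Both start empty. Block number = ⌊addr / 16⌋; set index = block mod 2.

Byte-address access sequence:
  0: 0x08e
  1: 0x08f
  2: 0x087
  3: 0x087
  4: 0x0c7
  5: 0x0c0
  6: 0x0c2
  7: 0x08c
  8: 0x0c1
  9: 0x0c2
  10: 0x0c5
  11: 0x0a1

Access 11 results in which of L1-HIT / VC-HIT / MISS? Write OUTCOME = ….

OUTCOME = MISS

#0 0x8e→b8/s0 MISS; vc=[]
#1 0x8f→b8/s0 L1-HIT; vc=[]
#2 0x87→b8/s0 L1-HIT; vc=[]
#3 0x87→b8/s0 L1-HIT; vc=[]
#4 0xc7→b12/s0 MISS; vc=[8]
#5 0xc0→b12/s0 L1-HIT; vc=[8]
#6 0xc2→b12/s0 L1-HIT; vc=[8]
#7 0x8c→b8/s0 VC-HIT; vc=[12]
#8 0xc1→b12/s0 VC-HIT; vc=[8]
#9 0xc2→b12/s0 L1-HIT; vc=[8]
#10 0xc5→b12/s0 L1-HIT; vc=[8]
#11 0xa1→b10/s0 MISS; vc=[8,12]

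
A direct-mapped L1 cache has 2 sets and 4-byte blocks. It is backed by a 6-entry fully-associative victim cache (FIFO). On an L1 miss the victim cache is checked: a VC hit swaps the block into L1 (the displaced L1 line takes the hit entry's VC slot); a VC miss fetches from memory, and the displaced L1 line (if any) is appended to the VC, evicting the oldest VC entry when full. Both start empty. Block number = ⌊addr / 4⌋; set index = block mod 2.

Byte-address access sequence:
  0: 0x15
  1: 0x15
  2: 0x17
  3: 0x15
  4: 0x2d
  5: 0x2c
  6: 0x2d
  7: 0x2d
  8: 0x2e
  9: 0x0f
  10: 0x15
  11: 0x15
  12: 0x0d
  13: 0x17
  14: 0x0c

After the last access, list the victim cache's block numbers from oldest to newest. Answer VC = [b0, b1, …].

  [0] addr=0x15 blk=5 s=1: MISS | VC []
  [1] addr=0x15 blk=5 s=1: L1-HIT | VC []
  [2] addr=0x17 blk=5 s=1: L1-HIT | VC []
  [3] addr=0x15 blk=5 s=1: L1-HIT | VC []
  [4] addr=0x2d blk=11 s=1: MISS | VC [5]
  [5] addr=0x2c blk=11 s=1: L1-HIT | VC [5]
  [6] addr=0x2d blk=11 s=1: L1-HIT | VC [5]
  [7] addr=0x2d blk=11 s=1: L1-HIT | VC [5]
  [8] addr=0x2e blk=11 s=1: L1-HIT | VC [5]
  [9] addr=0xf blk=3 s=1: MISS | VC [5, 11]
  [10] addr=0x15 blk=5 s=1: VC-HIT | VC [3, 11]
  [11] addr=0x15 blk=5 s=1: L1-HIT | VC [3, 11]
  [12] addr=0xd blk=3 s=1: VC-HIT | VC [5, 11]
  [13] addr=0x17 blk=5 s=1: VC-HIT | VC [3, 11]
  [14] addr=0xc blk=3 s=1: VC-HIT | VC [5, 11]

VC = [5, 11]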